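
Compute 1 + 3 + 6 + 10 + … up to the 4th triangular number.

Σ i(i+1)/2 = (Σi² + Σi) / 2 over i = 1..4.
Σi = 10 and Σi² = 30.
(1·30 + 1·10) / 2 = 40/2 = 20.

20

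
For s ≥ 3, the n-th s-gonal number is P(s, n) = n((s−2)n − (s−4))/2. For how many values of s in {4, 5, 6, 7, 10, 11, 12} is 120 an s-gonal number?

s = 4: P(4, 10) = 100 and P(4, 11) = 121; 120 is not s-gonal.
s = 5: P(5, 9) = 117 and P(5, 10) = 145; 120 is not s-gonal.
s = 6: P(6, 8) = 120. ✓
s = 7: P(7, 7) = 112 and P(7, 8) = 148; 120 is not s-gonal.
s = 10: P(10, 5) = 85 and P(10, 6) = 126; 120 is not s-gonal.
s = 11: P(11, 5) = 95 and P(11, 6) = 141; 120 is not s-gonal.
s = 12: P(12, 5) = 105 and P(12, 6) = 156; 120 is not s-gonal.
Hits: s ∈ {6} → 1.

1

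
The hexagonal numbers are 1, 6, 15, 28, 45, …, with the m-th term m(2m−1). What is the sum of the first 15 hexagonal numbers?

Σ i(2i−1) = 2Σi² − Σi over i = 1..15.
Σi = 120 and Σi² = 1240.
2·1240 − 1·120 = 2360.

2360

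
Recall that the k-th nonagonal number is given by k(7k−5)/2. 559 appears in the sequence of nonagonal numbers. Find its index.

Set n(7n−5)/2 = 559, giving 7n² − 5n − 1118 = 0.
The discriminant is 25 + 56·559 = 31329, and √31329 = 177.
So n = (5 + 177) / 14 = 182/14 = 13.

13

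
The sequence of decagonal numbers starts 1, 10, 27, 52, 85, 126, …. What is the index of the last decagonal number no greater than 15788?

Solve n(4n−3) ≤ 15788 for integer n.
n = 63 gives 15687 ≤ 15788, while n = 64 gives 16192 > 15788; so the answer is index 63.

63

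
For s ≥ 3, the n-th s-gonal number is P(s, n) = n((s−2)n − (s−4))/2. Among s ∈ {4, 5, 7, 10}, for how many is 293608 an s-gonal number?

s = 4: P(4, 541) = 292681 and P(4, 542) = 293764; 293608 is not s-gonal.
s = 5: P(5, 442) = 292825 and P(5, 443) = 294152; 293608 is not s-gonal.
s = 7: P(7, 343) = 293608. ✓
s = 10: P(10, 271) = 292951 and P(10, 272) = 295120; 293608 is not s-gonal.
Hits: s ∈ {7} → 1.

1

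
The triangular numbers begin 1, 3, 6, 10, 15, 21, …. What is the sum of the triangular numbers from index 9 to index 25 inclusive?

Σ i(i+1)/2 = (Σi² + Σi) / 2 over i = 9..25.
Σi = 325 − 36 = 289 and Σi² = 5525 − 204 = 5321.
(1·5321 + 1·289) / 2 = 5610/2 = 2805.

2805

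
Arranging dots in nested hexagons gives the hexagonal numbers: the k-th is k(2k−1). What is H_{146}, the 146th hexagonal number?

42486

146·(2·146 − 1) = 146·291 = 42486.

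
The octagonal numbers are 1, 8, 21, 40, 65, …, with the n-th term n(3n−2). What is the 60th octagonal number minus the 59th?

355

Consecutive octagonal numbers differ by 6n − 5: here 6·60 − 5 = 355.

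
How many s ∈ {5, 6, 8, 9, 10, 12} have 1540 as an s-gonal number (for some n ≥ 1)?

2

s = 5: P(5, 32) = 1520 and P(5, 33) = 1617; 1540 is not s-gonal.
s = 6: P(6, 28) = 1540. ✓
s = 8: P(8, 22) = 1408 and P(8, 23) = 1541; 1540 is not s-gonal.
s = 9: P(9, 21) = 1491 and P(9, 22) = 1639; 1540 is not s-gonal.
s = 10: P(10, 20) = 1540. ✓
s = 12: P(12, 17) = 1377 and P(12, 18) = 1548; 1540 is not s-gonal.
Hits: s ∈ {6, 10} → 2.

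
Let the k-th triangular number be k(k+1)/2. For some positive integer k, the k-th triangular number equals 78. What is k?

Set n(n+1)/2 = 78, giving n² + n − 156 = 0.
The discriminant is 1 + 8·78 = 625, and √625 = 25.
So n = (-1 + 25) / 2 = 24/2 = 12.
Check: 12·13/2 = 78. ✓

12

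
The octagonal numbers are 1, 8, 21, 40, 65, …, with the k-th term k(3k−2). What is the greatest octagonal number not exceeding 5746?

5720

Solve n(3n−2) ≤ 5746 for integer n.
n = 44 gives 5720 ≤ 5746, while n = 45 gives 5985 > 5746; so the answer is 5720.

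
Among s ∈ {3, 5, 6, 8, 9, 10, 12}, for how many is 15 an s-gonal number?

s = 3: P(3, 5) = 15. ✓
s = 5: P(5, 3) = 12 and P(5, 4) = 22; 15 is not s-gonal.
s = 6: P(6, 3) = 15. ✓
s = 8: P(8, 2) = 8 and P(8, 3) = 21; 15 is not s-gonal.
s = 9: P(9, 2) = 9 and P(9, 3) = 24; 15 is not s-gonal.
s = 10: P(10, 2) = 10 and P(10, 3) = 27; 15 is not s-gonal.
s = 12: P(12, 2) = 12 and P(12, 3) = 33; 15 is not s-gonal.
Hits: s ∈ {3, 6} → 2.

2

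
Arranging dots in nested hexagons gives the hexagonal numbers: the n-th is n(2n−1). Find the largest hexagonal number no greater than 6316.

6216

Solve n(2n−1) ≤ 6316 for integer n.
n = 56 gives 6216 ≤ 6316, while n = 57 gives 6441 > 6316; so the answer is 6216.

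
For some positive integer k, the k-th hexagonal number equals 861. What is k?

21

Set n(2n−1) = 861, giving 2n² − n − 861 = 0.
The discriminant is 1 + 8·861 = 6889, and √6889 = 83.
So n = (1 + 83) / 4 = 84/4 = 21.
Check: 21·(2·21 − 1) = 861. ✓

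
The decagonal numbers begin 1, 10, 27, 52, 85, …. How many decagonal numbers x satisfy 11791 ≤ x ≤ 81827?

The n-th decagonal number is n(4n−3).
Smallest index with value ≥ 11791: n = 55 (giving 11935).
Largest index with value ≤ 81827: n = 143 (giving 81367).
Indices 55 through 143: 89 terms.

89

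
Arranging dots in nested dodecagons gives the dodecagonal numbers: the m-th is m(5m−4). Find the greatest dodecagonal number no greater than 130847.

Solve n(5n−4) ≤ 130847 for integer n.
n = 162 gives 130572 ≤ 130847, while n = 163 gives 132193 > 130847; so the answer is 130572.

130572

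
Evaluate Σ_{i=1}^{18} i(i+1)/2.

Σ i(i+1)/2 = (Σi² + Σi) / 2 over i = 1..18.
Σi = 171 and Σi² = 2109.
(1·2109 + 1·171) / 2 = 2280/2 = 1140.

1140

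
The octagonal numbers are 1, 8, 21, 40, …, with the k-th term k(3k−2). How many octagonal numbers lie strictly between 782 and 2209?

The n-th octagonal number is n(3n−2).
Smallest index with value > 782: n = 17 (giving 833).
Largest index with value < 2209: n = 27 (giving 2133).
Indices 17 through 27: 11 terms.

11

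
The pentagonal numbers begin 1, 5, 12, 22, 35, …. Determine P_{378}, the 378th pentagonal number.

214137

378·(3·378 − 1)/2 = 378·1133/2 = 214137.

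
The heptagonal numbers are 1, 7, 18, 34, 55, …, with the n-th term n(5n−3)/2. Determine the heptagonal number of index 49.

5929

The 49th heptagonal number is n(5n−3)/2 with n = 49.
49·(5·49 − 3)/2 = 49·242/2 = 49·121 = 5929.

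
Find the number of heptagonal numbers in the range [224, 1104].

The n-th heptagonal number is n(5n−3)/2.
Smallest index with value ≥ 224: n = 10 (giving 235).
Largest index with value ≤ 1104: n = 21 (giving 1071).
Indices 10 through 21: 12 terms.

12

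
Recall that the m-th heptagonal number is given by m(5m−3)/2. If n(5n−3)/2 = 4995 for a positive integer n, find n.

Set n(5n−3)/2 = 4995, giving 5n² − 3n − 9990 = 0.
So n = (3 + 447) / 10 = 450/10 = 45.

45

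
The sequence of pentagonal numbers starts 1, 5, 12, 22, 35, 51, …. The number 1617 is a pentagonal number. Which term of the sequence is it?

33

Set n(3n−1)/2 = 1617, giving 3n² − n − 3234 = 0.
The discriminant is 1 + 24·1617 = 38809, and √38809 = 197.
So n = (1 + 197) / 6 = 198/6 = 33.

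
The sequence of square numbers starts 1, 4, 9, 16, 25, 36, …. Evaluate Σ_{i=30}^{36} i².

7651

Σ_{i=30}^{36} i² = 16206 − 8555 = 7651.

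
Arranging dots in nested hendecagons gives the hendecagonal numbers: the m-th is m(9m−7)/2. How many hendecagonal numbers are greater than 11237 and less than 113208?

The n-th hendecagonal number is n(9n−7)/2.
Smallest index with value > 11237: n = 51 (giving 11526).
Largest index with value < 113208: n = 158 (giving 111785).
Indices 51 through 158: 108 terms.

108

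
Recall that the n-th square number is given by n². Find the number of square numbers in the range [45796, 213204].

The n-th square number is n².
Smallest index with value ≥ 45796: n = 214 (giving 45796).
Largest index with value ≤ 213204: n = 461 (giving 212521).
Indices 214 through 461: 248 terms.

248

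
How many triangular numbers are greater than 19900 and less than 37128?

The n-th triangular number is n(n+1)/2.
Smallest index with value > 19900: n = 200 (giving 20100).
Largest index with value < 37128: n = 271 (giving 36856).
Indices 200 through 271: 72 terms.

72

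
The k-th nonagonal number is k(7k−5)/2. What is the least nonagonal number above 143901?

Solve n(7n−5)/2 > 143901 for integer n.
The largest n with value ≤ 143901 is 203 (since 143724 ≤ 143901 < 145146), so the first above is n = 204, value 145146.

145146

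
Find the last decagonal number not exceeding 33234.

Solve n(4n−3) ≤ 33234 for integer n.
n = 91 gives 32851 ≤ 33234, while n = 92 gives 33580 > 33234; so the answer is 32851.

32851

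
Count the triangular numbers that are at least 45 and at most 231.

The n-th triangular number is n(n+1)/2.
Smallest index with value ≥ 45: n = 9 (giving 45).
Largest index with value ≤ 231: n = 21 (giving 231).
Indices 9 through 21: 13 terms.

13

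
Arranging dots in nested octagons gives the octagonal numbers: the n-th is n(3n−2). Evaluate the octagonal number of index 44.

5720

The 44th octagonal number is n(3n−2) with n = 44.
44·(3·44 − 2) = 44·130 = 5720.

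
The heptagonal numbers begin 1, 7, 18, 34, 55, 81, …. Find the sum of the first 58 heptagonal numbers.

Σ i(5i−3)/2 = (5Σi² − 3Σi) / 2 over i = 1..58.
Σi = 1711 and Σi² = 66729.
(5·66729 − 3·1711) / 2 = 328512/2 = 164256.

164256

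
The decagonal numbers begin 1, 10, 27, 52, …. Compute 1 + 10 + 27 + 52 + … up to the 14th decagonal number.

Σ i(4i−3) = 4Σi² − 3Σi over i = 1..14.
Σi = 105 and Σi² = 1015.
4·1015 − 3·105 = 3745.

3745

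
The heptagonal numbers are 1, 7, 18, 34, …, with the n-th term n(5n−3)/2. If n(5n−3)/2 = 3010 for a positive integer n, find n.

Set n(5n−3)/2 = 3010, giving 5n² − 3n − 6020 = 0.
The discriminant is 9 + 40·3010 = 120409, and √120409 = 347.
So n = (3 + 347) / 10 = 350/10 = 35.
Check: 35·(5·35 − 3)/2 = 3010. ✓

35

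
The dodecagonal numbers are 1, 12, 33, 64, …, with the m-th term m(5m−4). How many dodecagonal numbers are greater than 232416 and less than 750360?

171

The n-th dodecagonal number is n(5n−4).
Smallest index with value > 232416: n = 217 (giving 234577).
Largest index with value < 750360: n = 387 (giving 747297).
Indices 217 through 387: 171 terms.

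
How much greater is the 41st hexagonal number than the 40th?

Consecutive hexagonal numbers differ by 4n − 3: here 4·41 − 3 = 161.

161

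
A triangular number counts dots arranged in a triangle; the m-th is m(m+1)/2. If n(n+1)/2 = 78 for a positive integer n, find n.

12

Set n(n+1)/2 = 78, giving n² + n − 156 = 0.
The discriminant is 1 + 8·78 = 625, and √625 = 25.
So n = (-1 + 25) / 2 = 24/2 = 12.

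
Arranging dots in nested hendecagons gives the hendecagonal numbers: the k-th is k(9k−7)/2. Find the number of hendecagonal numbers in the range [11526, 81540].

85

The n-th hendecagonal number is n(9n−7)/2.
Smallest index with value ≥ 11526: n = 51 (giving 11526).
Largest index with value ≤ 81540: n = 135 (giving 81540).
Indices 51 through 135: 85 terms.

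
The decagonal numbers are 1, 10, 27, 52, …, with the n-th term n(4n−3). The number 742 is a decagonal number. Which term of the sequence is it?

14

Set n(4n−3) = 742, giving 4n² − 3n − 742 = 0.
The discriminant is 9 + 16·742 = 11881, and √11881 = 109.
So n = (3 + 109) / 8 = 112/8 = 14.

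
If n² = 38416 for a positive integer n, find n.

196

We need n² = 38416, so n = √38416 = 196.
Check: 196² = 38416. ✓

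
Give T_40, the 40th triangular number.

820

The 40th triangular number is n(n+1)/2 with n = 40.
40·41/2 = 1640/2 = 820.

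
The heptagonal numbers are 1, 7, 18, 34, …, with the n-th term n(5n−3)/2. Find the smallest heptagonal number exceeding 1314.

1404

Solve n(5n−3)/2 > 1314 for integer n.
The largest n with value ≤ 1314 is 23 (since 1288 ≤ 1314 < 1404), so the first above is n = 24, value 1404.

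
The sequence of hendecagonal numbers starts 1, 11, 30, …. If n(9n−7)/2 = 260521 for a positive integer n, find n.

241

Set n(9n−7)/2 = 260521, giving 9n² − 7n − 521042 = 0.
The discriminant is 49 + 72·260521 = 18757561, and √18757561 = 4331.
So n = (7 + 4331) / 18 = 4338/18 = 241.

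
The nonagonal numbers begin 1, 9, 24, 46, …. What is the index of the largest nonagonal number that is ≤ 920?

Solve n(7n−5)/2 ≤ 920 for integer n.
n = 16 gives 856 ≤ 920, while n = 17 gives 969 > 920; so the answer is index 16.

16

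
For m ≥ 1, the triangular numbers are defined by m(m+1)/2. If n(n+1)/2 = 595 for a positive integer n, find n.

34

Set n(n+1)/2 = 595, giving n² + n − 1190 = 0.
The discriminant is 1 + 8·595 = 4761, and √4761 = 69.
So n = (-1 + 69) / 2 = 68/2 = 34.
Check: 34·35/2 = 595. ✓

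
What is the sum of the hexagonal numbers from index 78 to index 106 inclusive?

492304

Σ i(2i−1) = 2Σi² − Σi over i = 78..106.
Σi = 5671 − 3003 = 2668 and Σi² = 402641 − 155155 = 247486.
2·247486 − 1·2668 = 492304.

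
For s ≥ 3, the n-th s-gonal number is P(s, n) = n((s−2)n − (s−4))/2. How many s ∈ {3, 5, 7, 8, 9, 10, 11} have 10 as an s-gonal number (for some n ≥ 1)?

s = 3: P(3, 4) = 10. ✓
s = 5: P(5, 2) = 5 and P(5, 3) = 12; 10 is not s-gonal.
s = 7: P(7, 2) = 7 and P(7, 3) = 18; 10 is not s-gonal.
s = 8: P(8, 2) = 8 and P(8, 3) = 21; 10 is not s-gonal.
s = 9: P(9, 2) = 9 and P(9, 3) = 24; 10 is not s-gonal.
s = 10: P(10, 2) = 10. ✓
s = 11: P(11, 1) = 1 and P(11, 2) = 11; 10 is not s-gonal.
Hits: s ∈ {3, 10} → 2.

2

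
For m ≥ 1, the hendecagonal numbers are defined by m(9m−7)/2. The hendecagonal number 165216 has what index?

Set n(9n−7)/2 = 165216, giving 9n² − 7n − 330432 = 0.
The discriminant is 49 + 72·165216 = 11895601, and √11895601 = 3449.
So n = (7 + 3449) / 18 = 3456/18 = 192.

192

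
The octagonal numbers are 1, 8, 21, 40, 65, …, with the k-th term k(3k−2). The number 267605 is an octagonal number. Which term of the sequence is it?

Set n(3n−2) = 267605, giving 3n² − 2n − 267605 = 0.
The discriminant is 4 + 12·267605 = 3211264, and √3211264 = 1792.
So n = (2 + 1792) / 6 = 1794/6 = 299.

299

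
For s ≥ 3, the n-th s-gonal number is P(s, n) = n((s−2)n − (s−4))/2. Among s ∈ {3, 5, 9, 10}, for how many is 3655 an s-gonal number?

1

s = 3: P(3, 85) = 3655. ✓
s = 5: P(5, 49) = 3577 and P(5, 50) = 3725; 3655 is not s-gonal.
s = 9: P(9, 32) = 3504 and P(9, 33) = 3729; 3655 is not s-gonal.
s = 10: P(10, 30) = 3510 and P(10, 31) = 3751; 3655 is not s-gonal.
Hits: s ∈ {3} → 1.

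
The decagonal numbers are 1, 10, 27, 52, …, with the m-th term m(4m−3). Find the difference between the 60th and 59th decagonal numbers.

473

Consecutive decagonal numbers differ by 8n − 7: here 8·60 − 7 = 473.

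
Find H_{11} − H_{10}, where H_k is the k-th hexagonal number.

41

Consecutive hexagonal numbers differ by 4n − 3: here 4·11 − 3 = 41.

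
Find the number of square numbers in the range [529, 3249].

35

The n-th square number is n².
Smallest index with value ≥ 529: n = 23 (giving 529).
Largest index with value ≤ 3249: n = 57 (giving 3249).
Indices 23 through 57: 35 terms.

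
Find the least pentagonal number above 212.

Solve n(3n−1)/2 > 212 for integer n.
The largest n with value ≤ 212 is 12 (since 210 ≤ 212 < 247), so the first above is n = 13, value 247.

247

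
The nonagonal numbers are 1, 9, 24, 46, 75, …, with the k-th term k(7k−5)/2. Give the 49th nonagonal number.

8281

The 49th nonagonal number is n(7n−5)/2 with n = 49.
49·(7·49 − 5)/2 = 49·338/2 = 49·169 = 8281.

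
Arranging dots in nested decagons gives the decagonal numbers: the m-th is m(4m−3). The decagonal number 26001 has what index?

81

Set n(4n−3) = 26001, giving 4n² − 3n − 26001 = 0.
So n = (3 + 645) / 8 = 648/8 = 81.
Check: 81·(4·81 − 3) = 26001. ✓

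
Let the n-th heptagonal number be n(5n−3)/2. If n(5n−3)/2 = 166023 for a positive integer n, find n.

Set n(5n−3)/2 = 166023, giving 5n² − 3n − 332046 = 0.
The discriminant is 9 + 40·166023 = 6640929, and √6640929 = 2577.
So n = (3 + 2577) / 10 = 2580/10 = 258.

258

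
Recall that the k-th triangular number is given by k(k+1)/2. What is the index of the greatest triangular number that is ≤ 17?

5

Solve n(n+1)/2 ≤ 17 for integer n.
n = 5 gives 15 ≤ 17, while n = 6 gives 21 > 17; so the answer is index 5.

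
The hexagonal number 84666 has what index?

206

Set n(2n−1) = 84666, giving 2n² − n − 84666 = 0.
The discriminant is 1 + 8·84666 = 677329, and √677329 = 823.
So n = (1 + 823) / 4 = 824/4 = 206.
Check: 206·(2·206 − 1) = 84666. ✓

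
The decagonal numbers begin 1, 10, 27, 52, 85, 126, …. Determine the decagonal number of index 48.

9072

The 48th decagonal number is n(4n−3) with n = 48.
48·(4·48 − 3) = 48·189 = 9072.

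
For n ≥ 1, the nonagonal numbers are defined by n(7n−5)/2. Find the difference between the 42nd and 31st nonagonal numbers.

42·(7·42 − 5)/2 = 6069 and 31·(7·31 − 5)/2 = 3286.
Difference: 6069 − 3286 = 2783.

2783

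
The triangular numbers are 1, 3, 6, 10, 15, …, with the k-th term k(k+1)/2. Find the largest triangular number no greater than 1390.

1378

Solve n(n+1)/2 ≤ 1390 for integer n.
n = 52 gives 1378 ≤ 1390, while n = 53 gives 1431 > 1390; so the answer is 1378.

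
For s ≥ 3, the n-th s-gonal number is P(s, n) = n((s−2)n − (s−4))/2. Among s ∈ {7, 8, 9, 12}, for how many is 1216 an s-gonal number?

s = 7: P(7, 22) = 1177 and P(7, 23) = 1288; 1216 is not s-gonal.
s = 8: P(8, 20) = 1160 and P(8, 21) = 1281; 1216 is not s-gonal.
s = 9: P(9, 19) = 1216. ✓
s = 12: P(12, 16) = 1216. ✓
Hits: s ∈ {9, 12} → 2.

2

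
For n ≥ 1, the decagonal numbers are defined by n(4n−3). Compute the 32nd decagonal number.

4000

32·(4·32 − 3) = 32·125 = 4000.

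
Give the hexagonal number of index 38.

2850

The 38th hexagonal number is n(2n−1) with n = 38.
38·(2·38 − 1) = 38·75 = 2850.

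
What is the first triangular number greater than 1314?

1326

Solve n(n+1)/2 > 1314 for integer n.
The largest n with value ≤ 1314 is 50 (since 1275 ≤ 1314 < 1326), so the first above is n = 51, value 1326.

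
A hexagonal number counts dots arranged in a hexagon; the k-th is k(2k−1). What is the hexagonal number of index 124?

The 124th hexagonal number is n(2n−1) with n = 124.
124·(2·124 − 1) = 124·247 = 30628.

30628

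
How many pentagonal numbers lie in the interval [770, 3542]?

26

The n-th pentagonal number is n(3n−1)/2.
Smallest index with value ≥ 770: n = 23 (giving 782).
Largest index with value ≤ 3542: n = 48 (giving 3432).
Indices 23 through 48: 26 terms.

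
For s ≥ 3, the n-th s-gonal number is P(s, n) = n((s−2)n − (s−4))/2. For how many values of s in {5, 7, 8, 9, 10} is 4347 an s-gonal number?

s = 5: P(5, 54) = 4347. ✓
s = 7: P(7, 42) = 4347. ✓
s = 8: P(8, 38) = 4256 and P(8, 39) = 4485; 4347 is not s-gonal.
s = 9: P(9, 35) = 4200 and P(9, 36) = 4446; 4347 is not s-gonal.
s = 10: P(10, 33) = 4257 and P(10, 34) = 4522; 4347 is not s-gonal.
Hits: s ∈ {5, 7} → 2.

2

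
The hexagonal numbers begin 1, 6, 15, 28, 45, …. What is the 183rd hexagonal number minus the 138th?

28845

183·(2·183 − 1) = 66795 and 138·(2·138 − 1) = 37950.
Difference: 66795 − 37950 = 28845.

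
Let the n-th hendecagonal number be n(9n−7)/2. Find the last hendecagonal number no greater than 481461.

480036

Solve n(9n−7)/2 ≤ 481461 for integer n.
n = 327 gives 480036 ≤ 481461, while n = 328 gives 482980 > 481461; so the answer is 480036.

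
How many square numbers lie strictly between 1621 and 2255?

7

The n-th square number is n².
Smallest index with value > 1621: n = 41 (giving 1681).
Largest index with value < 2255: n = 47 (giving 2209).
Indices 41 through 47: 7 terms.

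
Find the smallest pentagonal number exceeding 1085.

1162

Solve n(3n−1)/2 > 1085 for integer n.
The largest n with value ≤ 1085 is 27 (since 1080 ≤ 1085 < 1162), so the first above is n = 28, value 1162.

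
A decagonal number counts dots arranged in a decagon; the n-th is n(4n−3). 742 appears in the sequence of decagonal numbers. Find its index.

14

Set n(4n−3) = 742, giving 4n² − 3n − 742 = 0.
The discriminant is 9 + 16·742 = 11881, and √11881 = 109.
So n = (3 + 109) / 8 = 112/8 = 14.
Check: 14·(4·14 − 3) = 742. ✓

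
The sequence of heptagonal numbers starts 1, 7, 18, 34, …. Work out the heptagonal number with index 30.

The 30th heptagonal number is n(5n−3)/2 with n = 30.
30·(5·30 − 3)/2 = 30·147/2 = 2205.

2205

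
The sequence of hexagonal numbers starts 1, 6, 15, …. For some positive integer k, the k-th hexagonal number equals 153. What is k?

9

Set n(2n−1) = 153, giving 2n² − n − 153 = 0.
The discriminant is 1 + 8·153 = 1225, and √1225 = 35.
So n = (1 + 35) / 4 = 36/4 = 9.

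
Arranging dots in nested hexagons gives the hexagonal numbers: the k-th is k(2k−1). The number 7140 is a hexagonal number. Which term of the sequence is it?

Set n(2n−1) = 7140, giving 2n² − n − 7140 = 0.
So n = (1 + 239) / 4 = 240/4 = 60.

60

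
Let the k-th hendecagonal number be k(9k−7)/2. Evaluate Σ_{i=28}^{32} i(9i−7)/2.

19770

Σ i(9i−7)/2 = (9Σi² − 7Σi) / 2 over i = 28..32.
Σi = 528 − 378 = 150 and Σi² = 11440 − 6930 = 4510.
(9·4510 − 7·150) / 2 = 39540/2 = 19770.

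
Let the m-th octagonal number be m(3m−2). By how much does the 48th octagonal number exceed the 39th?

2331

48·(3·48 − 2) = 6816 and 39·(3·39 − 2) = 4485.
Difference: 6816 − 4485 = 2331.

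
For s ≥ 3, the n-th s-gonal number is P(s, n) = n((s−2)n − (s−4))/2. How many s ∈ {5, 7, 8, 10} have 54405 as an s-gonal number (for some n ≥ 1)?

2

s = 5: P(5, 190) = 54055 and P(5, 191) = 54626; 54405 is not s-gonal.
s = 7: P(7, 147) = 53802 and P(7, 148) = 54538; 54405 is not s-gonal.
s = 8: P(8, 135) = 54405. ✓
s = 10: P(10, 117) = 54405. ✓
Hits: s ∈ {8, 10} → 2.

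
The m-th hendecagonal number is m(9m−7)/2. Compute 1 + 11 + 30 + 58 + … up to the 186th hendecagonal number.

9669396

Σ i(9i−7)/2 = (9Σi² − 7Σi) / 2 over i = 1..186.
Σi = 17391 and Σi² = 2162281.
(9·2162281 − 7·17391) / 2 = 19338792/2 = 9669396.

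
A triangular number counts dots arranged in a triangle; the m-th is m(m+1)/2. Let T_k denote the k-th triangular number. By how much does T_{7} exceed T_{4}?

7·8/2 = 28 and 4·5/2 = 10.
Difference: 28 − 10 = 18.

18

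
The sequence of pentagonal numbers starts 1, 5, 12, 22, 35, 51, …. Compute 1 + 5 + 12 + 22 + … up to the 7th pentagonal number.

196

Σ i(3i−1)/2 = (3Σi² − Σi) / 2 over i = 1..7.
Σi = 28 and Σi² = 140.
(3·140 − 1·28) / 2 = 392/2 = 196.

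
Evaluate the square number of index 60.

3600

60² = 3600.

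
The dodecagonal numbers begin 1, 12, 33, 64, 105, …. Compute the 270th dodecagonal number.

363420

270·(5·270 − 4) = 270·1346 = 363420.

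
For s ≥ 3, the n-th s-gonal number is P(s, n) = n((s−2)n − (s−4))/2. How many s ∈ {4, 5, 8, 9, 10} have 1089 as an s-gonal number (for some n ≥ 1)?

s = 4: P(4, 33) = 1089. ✓
s = 5: P(5, 27) = 1080 and P(5, 28) = 1162; 1089 is not s-gonal.
s = 8: P(8, 19) = 1045 and P(8, 20) = 1160; 1089 is not s-gonal.
s = 9: P(9, 18) = 1089. ✓
s = 10: P(10, 16) = 976 and P(10, 17) = 1105; 1089 is not s-gonal.
Hits: s ∈ {4, 9} → 2.

2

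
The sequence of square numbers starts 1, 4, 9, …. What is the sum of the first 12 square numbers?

Σ_{i=1}^{12} i² = 12·13·25/6 = 650.

650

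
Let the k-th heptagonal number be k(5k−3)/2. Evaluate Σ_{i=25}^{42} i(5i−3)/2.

Σ i(5i−3)/2 = (5Σi² − 3Σi) / 2 over i = 25..42.
Σi = 903 − 300 = 603 and Σi² = 25585 − 4900 = 20685.
(5·20685 − 3·603) / 2 = 101616/2 = 50808.

50808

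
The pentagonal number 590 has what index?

20

Set n(3n−1)/2 = 590, giving 3n² − n − 1180 = 0.
The discriminant is 1 + 24·590 = 14161, and √14161 = 119.
So n = (1 + 119) / 6 = 120/6 = 20.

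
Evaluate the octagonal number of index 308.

283976

The 308th octagonal number is n(3n−2) with n = 308.
308·(3·308 − 2) = 308·922 = 283976.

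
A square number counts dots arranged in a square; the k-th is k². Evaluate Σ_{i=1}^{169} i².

Σ_{i=1}^{169} i² = 169·170·339/6 = 1623245.

1623245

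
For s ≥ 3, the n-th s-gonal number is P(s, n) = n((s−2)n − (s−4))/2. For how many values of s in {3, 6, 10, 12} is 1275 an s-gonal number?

s = 3: P(3, 50) = 1275. ✓
s = 6: P(6, 25) = 1225 and P(6, 26) = 1326; 1275 is not s-gonal.
s = 10: P(10, 18) = 1242 and P(10, 19) = 1387; 1275 is not s-gonal.
s = 12: P(12, 16) = 1216 and P(12, 17) = 1377; 1275 is not s-gonal.
Hits: s ∈ {3} → 1.

1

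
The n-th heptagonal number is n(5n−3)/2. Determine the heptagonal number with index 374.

349129

The 374th heptagonal number is n(5n−3)/2 with n = 374.
374·(5·374 − 3)/2 = 374·1867/2 = 349129.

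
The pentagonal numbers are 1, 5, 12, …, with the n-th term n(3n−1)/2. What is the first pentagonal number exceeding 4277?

Solve n(3n−1)/2 > 4277 for integer n.
The largest n with value ≤ 4277 is 53 (since 4187 ≤ 4277 < 4347), so the first above is n = 54, value 4347.

4347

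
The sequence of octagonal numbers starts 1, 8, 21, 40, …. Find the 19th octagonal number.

The 19th octagonal number is n(3n−2) with n = 19.
19·(3·19 − 2) = 19·55 = 1045.

1045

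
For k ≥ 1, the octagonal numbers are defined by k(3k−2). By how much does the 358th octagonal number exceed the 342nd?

358·(3·358 − 2) = 383776 and 342·(3·342 − 2) = 350208.
Difference: 383776 − 350208 = 33568.

33568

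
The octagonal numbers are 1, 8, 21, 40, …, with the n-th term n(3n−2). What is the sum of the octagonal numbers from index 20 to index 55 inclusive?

Σ i(3i−2) = 3Σi² − 2Σi over i = 20..55.
Σi = 1540 − 190 = 1350 and Σi² = 56980 − 2470 = 54510.
3·54510 − 2·1350 = 160830.

160830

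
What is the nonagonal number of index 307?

The 307th nonagonal number is n(7n−5)/2 with n = 307.
307·(7·307 − 5)/2 = 307·2144/2 = 307·1072 = 329104.

329104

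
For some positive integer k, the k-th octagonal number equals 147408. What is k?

Set n(3n−2) = 147408, giving 3n² − 2n − 147408 = 0.
The discriminant is 4 + 12·147408 = 1768900, and √1768900 = 1330.
So n = (2 + 1330) / 6 = 1332/6 = 222.
Check: 222·(3·222 − 2) = 147408. ✓

222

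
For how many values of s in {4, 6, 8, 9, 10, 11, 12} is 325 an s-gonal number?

2

s = 4: P(4, 18) = 324 and P(4, 19) = 361; 325 is not s-gonal.
s = 6: P(6, 13) = 325. ✓
s = 8: P(8, 10) = 280 and P(8, 11) = 341; 325 is not s-gonal.
s = 9: P(9, 10) = 325. ✓
s = 10: P(10, 9) = 297 and P(10, 10) = 370; 325 is not s-gonal.
s = 11: P(11, 8) = 260 and P(11, 9) = 333; 325 is not s-gonal.
s = 12: P(12, 8) = 288 and P(12, 9) = 369; 325 is not s-gonal.
Hits: s ∈ {6, 9} → 2.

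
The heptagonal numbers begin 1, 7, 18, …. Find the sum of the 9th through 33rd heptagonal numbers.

Σ i(5i−3)/2 = (5Σi² − 3Σi) / 2 over i = 9..33.
Σi = 561 − 36 = 525 and Σi² = 12529 − 204 = 12325.
(5·12325 − 3·525) / 2 = 60050/2 = 30025.

30025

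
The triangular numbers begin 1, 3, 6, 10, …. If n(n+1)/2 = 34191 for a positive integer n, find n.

Set n(n+1)/2 = 34191, giving n² + n − 68382 = 0.
The discriminant is 1 + 8·34191 = 273529, and √273529 = 523.
So n = (-1 + 523) / 2 = 522/2 = 261.

261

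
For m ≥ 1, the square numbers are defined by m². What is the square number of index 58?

The 58th square number is n² with n = 58.
58² = 3364.

3364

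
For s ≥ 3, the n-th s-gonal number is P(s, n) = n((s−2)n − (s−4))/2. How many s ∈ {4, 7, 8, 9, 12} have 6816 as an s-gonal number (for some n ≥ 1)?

s = 4: P(4, 82) = 6724 and P(4, 83) = 6889; 6816 is not s-gonal.
s = 7: P(7, 52) = 6682 and P(7, 53) = 6943; 6816 is not s-gonal.
s = 8: P(8, 48) = 6816. ✓
s = 9: P(9, 44) = 6666 and P(9, 45) = 6975; 6816 is not s-gonal.
s = 12: P(12, 37) = 6697 and P(12, 38) = 7068; 6816 is not s-gonal.
Hits: s ∈ {8} → 1.

1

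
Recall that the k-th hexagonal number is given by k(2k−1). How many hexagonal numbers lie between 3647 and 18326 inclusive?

The n-th hexagonal number is n(2n−1).
Smallest index with value ≥ 3647: n = 43 (giving 3655).
Largest index with value ≤ 18326: n = 95 (giving 17955).
Indices 43 through 95: 53 terms.

53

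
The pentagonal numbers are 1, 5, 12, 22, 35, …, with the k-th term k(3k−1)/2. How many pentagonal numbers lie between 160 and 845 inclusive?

The n-th pentagonal number is n(3n−1)/2.
Smallest index with value ≥ 160: n = 11 (giving 176).
Largest index with value ≤ 845: n = 23 (giving 782).
Indices 11 through 23: 13 terms.

13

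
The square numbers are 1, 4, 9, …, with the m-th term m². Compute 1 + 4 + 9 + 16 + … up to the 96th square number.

299536

Σ_{i=1}^{96} i² = 96·97·193/6 = 299536.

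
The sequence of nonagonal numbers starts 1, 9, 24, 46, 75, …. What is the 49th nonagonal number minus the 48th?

337

Consecutive nonagonal numbers differ by 7n − 6: here 7·49 − 6 = 337.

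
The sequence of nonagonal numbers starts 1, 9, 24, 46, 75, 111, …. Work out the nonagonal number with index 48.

The 48th nonagonal number is n(7n−5)/2 with n = 48.
48·(7·48 − 5)/2 = 48·331/2 = 7944.

7944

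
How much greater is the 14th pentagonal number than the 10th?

14·(3·14 − 1)/2 = 287 and 10·(3·10 − 1)/2 = 145.
Difference: 287 − 145 = 142.

142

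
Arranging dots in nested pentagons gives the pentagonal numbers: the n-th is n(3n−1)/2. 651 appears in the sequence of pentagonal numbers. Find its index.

21

Set n(3n−1)/2 = 651, giving 3n² − n − 1302 = 0.
The discriminant is 1 + 24·651 = 15625, and √15625 = 125.
So n = (1 + 125) / 6 = 126/6 = 21.
Check: 21·(3·21 − 1)/2 = 651. ✓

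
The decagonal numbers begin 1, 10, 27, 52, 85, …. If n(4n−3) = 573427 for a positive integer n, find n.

Set n(4n−3) = 573427, giving 4n² − 3n − 573427 = 0.
So n = (3 + 3029) / 8 = 3032/8 = 379.

379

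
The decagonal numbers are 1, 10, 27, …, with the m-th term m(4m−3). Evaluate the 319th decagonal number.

406087

The 319th decagonal number is n(4n−3) with n = 319.
319·(4·319 − 3) = 319·1273 = 406087.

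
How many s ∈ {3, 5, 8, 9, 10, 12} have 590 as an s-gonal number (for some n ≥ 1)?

s = 3: P(3, 33) = 561 and P(3, 34) = 595; 590 is not s-gonal.
s = 5: P(5, 20) = 590. ✓
s = 8: P(8, 14) = 560 and P(8, 15) = 645; 590 is not s-gonal.
s = 9: P(9, 13) = 559 and P(9, 14) = 651; 590 is not s-gonal.
s = 10: P(10, 12) = 540 and P(10, 13) = 637; 590 is not s-gonal.
s = 12: P(12, 11) = 561 and P(12, 12) = 672; 590 is not s-gonal.
Hits: s ∈ {5} → 1.

1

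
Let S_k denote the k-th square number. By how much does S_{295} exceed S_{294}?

n² − (n−1)² = 2n − 1, so 295² − 294² = 2·295 − 1 = 589.

589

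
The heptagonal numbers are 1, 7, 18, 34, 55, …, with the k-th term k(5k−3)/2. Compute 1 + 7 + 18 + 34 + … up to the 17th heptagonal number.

4233

Σ i(5i−3)/2 = (5Σi² − 3Σi) / 2 over i = 1..17.
Σi = 153 and Σi² = 1785.
(5·1785 − 3·153) / 2 = 8466/2 = 4233.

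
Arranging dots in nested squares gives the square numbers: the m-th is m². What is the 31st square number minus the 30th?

61

n² − (n−1)² = 2n − 1, so 31² − 30² = 2·31 − 1 = 61.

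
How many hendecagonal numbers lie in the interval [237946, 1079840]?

260

The n-th hendecagonal number is n(9n−7)/2.
Smallest index with value ≥ 237946: n = 231 (giving 239316).
Largest index with value ≤ 1079840: n = 490 (giving 1078735).
Indices 231 through 490: 260 terms.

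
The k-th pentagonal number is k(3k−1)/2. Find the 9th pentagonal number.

The 9th pentagonal number is n(3n−1)/2 with n = 9.
9·(3·9 − 1)/2 = 9·26/2 = 9·13 = 117.

117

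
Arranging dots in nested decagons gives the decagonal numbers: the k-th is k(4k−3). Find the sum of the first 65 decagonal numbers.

Σ i(4i−3) = 4Σi² − 3Σi over i = 1..65.
Σi = 2145 and Σi² = 93665.
4·93665 − 3·2145 = 368225.

368225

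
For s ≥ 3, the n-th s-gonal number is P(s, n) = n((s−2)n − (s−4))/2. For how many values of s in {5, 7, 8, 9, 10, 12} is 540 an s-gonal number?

s = 5: P(5, 19) = 532 and P(5, 20) = 590; 540 is not s-gonal.
s = 7: P(7, 15) = 540. ✓
s = 8: P(8, 13) = 481 and P(8, 14) = 560; 540 is not s-gonal.
s = 9: P(9, 12) = 474 and P(9, 13) = 559; 540 is not s-gonal.
s = 10: P(10, 12) = 540. ✓
s = 12: P(12, 10) = 460 and P(12, 11) = 561; 540 is not s-gonal.
Hits: s ∈ {7, 10} → 2.

2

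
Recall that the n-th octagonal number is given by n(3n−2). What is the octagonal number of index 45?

5985

The 45th octagonal number is n(3n−2) with n = 45.
45·(3·45 − 2) = 45·133 = 5985.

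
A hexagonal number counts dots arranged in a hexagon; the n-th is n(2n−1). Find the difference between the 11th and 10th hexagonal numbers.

Consecutive hexagonal numbers differ by 4n − 3: here 4·11 − 3 = 41.

41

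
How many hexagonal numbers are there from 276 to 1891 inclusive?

The n-th hexagonal number is n(2n−1).
Smallest index with value ≥ 276: n = 12 (giving 276).
Largest index with value ≤ 1891: n = 31 (giving 1891).
Indices 12 through 31: 20 terms.

20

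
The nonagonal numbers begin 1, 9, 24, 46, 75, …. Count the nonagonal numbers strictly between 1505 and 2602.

The n-th nonagonal number is n(7n−5)/2.
Smallest index with value > 1505: n = 22 (giving 1639).
Largest index with value < 2602: n = 27 (giving 2484).
Indices 22 through 27: 6 terms.

6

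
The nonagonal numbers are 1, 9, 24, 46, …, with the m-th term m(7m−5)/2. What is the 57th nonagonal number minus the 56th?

Consecutive nonagonal numbers differ by 7n − 6: here 7·57 − 6 = 393.

393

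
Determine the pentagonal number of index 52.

52·(3·52 − 1)/2 = 52·155/2 = 4030.

4030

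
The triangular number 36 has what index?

8

Set n(n+1)/2 = 36, giving n² + n − 72 = 0.
The discriminant is 1 + 8·36 = 289, and √289 = 17.
So n = (-1 + 17) / 2 = 16/2 = 8.
Check: 8·9/2 = 36. ✓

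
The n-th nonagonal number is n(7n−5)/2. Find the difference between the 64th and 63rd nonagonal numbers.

Consecutive nonagonal numbers differ by 7n − 6: here 7·64 − 6 = 442.

442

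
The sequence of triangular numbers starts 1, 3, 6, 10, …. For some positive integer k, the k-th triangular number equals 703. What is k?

Set n(n+1)/2 = 703, giving n² + n − 1406 = 0.
The discriminant is 1 + 8·703 = 5625, and √5625 = 75.
So n = (-1 + 75) / 2 = 74/2 = 37.

37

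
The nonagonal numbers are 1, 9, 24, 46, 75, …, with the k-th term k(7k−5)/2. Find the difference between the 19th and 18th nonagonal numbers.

Consecutive nonagonal numbers differ by 7n − 6: here 7·19 − 6 = 127.

127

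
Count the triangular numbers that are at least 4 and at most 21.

The n-th triangular number is n(n+1)/2.
Smallest index with value ≥ 4: n = 3 (giving 6).
Largest index with value ≤ 21: n = 6 (giving 21).
Indices 3 through 6: 4 terms.

4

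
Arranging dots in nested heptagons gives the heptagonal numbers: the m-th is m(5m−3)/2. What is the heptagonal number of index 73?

The 73rd heptagonal number is n(5n−3)/2 with n = 73.
73·(5·73 − 3)/2 = 73·362/2 = 73·181 = 13213.

13213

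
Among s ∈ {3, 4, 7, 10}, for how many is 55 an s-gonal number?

2

s = 3: P(3, 10) = 55. ✓
s = 4: P(4, 7) = 49 and P(4, 8) = 64; 55 is not s-gonal.
s = 7: P(7, 5) = 55. ✓
s = 10: P(10, 4) = 52 and P(10, 5) = 85; 55 is not s-gonal.
Hits: s ∈ {3, 7} → 2.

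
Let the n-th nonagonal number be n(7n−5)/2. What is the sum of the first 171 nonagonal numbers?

5848086

Σ i(7i−5)/2 = (7Σi² − 5Σi) / 2 over i = 1..171.
Σi = 14706 and Σi² = 1681386.
(7·1681386 − 5·14706) / 2 = 11696172/2 = 5848086.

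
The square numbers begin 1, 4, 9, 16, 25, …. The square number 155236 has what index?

394

We need n² = 155236, so n = √155236 = 394.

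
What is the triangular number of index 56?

The 56th triangular number is n(n+1)/2 with n = 56.
56·57/2 = 3192/2 = 1596.

1596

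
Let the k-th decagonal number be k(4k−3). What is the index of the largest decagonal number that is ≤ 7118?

Solve n(4n−3) ≤ 7118 for integer n.
n = 42 gives 6930 ≤ 7118, while n = 43 gives 7267 > 7118; so the answer is index 42.

42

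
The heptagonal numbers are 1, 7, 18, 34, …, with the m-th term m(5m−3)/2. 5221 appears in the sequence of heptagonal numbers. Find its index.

46

Set n(5n−3)/2 = 5221, giving 5n² − 3n − 10442 = 0.
The discriminant is 9 + 40·5221 = 208849, and √208849 = 457.
So n = (3 + 457) / 10 = 460/10 = 46.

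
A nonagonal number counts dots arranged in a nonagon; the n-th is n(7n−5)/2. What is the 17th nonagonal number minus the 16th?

Consecutive nonagonal numbers differ by 7n − 6: here 7·17 − 6 = 113.

113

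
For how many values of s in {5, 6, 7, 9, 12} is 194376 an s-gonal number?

s = 5: P(5, 360) = 194220 and P(5, 361) = 195301; 194376 is not s-gonal.
s = 6: P(6, 312) = 194376. ✓
s = 7: P(7, 279) = 194184 and P(7, 280) = 195580; 194376 is not s-gonal.
s = 9: P(9, 236) = 194346 and P(9, 237) = 195999; 194376 is not s-gonal.
s = 12: P(12, 197) = 193257 and P(12, 198) = 195228; 194376 is not s-gonal.
Hits: s ∈ {6} → 1.

1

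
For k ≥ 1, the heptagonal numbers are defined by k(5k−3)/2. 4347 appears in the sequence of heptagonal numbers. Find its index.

42

Set n(5n−3)/2 = 4347, giving 5n² − 3n − 8694 = 0.
So n = (3 + 417) / 10 = 420/10 = 42.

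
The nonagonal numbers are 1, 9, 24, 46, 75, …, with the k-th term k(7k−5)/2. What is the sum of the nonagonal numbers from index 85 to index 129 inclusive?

Σ i(7i−5)/2 = (7Σi² − 5Σi) / 2 over i = 85..129.
Σi = 8385 − 3570 = 4815 and Σi² = 723905 − 201110 = 522795.
(7·522795 − 5·4815) / 2 = 3635490/2 = 1817745.

1817745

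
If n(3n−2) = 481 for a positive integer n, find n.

Set n(3n−2) = 481, giving 3n² − 2n − 481 = 0.
So n = (2 + 76) / 6 = 78/6 = 13.

13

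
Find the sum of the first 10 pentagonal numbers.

550

Σ i(3i−1)/2 = (3Σi² − Σi) / 2 over i = 1..10.
Σi = 55 and Σi² = 385.
(3·385 − 1·55) / 2 = 1100/2 = 550.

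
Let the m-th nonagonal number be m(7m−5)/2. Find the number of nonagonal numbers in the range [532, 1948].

The n-th nonagonal number is n(7n−5)/2.
Smallest index with value ≥ 532: n = 13 (giving 559).
Largest index with value ≤ 1948: n = 23 (giving 1794).
Indices 13 through 23: 11 terms.

11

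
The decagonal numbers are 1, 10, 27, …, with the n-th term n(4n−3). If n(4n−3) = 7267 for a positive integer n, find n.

43

Set n(4n−3) = 7267, giving 4n² − 3n − 7267 = 0.
So n = (3 + 341) / 8 = 344/8 = 43.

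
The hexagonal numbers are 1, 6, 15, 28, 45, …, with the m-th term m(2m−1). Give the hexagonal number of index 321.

321·(2·321 − 1) = 321·641 = 205761.

205761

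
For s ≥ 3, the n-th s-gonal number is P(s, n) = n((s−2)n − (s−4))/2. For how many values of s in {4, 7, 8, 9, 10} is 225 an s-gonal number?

2

s = 4: P(4, 15) = 225. ✓
s = 7: P(7, 9) = 189 and P(7, 10) = 235; 225 is not s-gonal.
s = 8: P(8, 9) = 225. ✓
s = 9: P(9, 8) = 204 and P(9, 9) = 261; 225 is not s-gonal.
s = 10: P(10, 7) = 175 and P(10, 8) = 232; 225 is not s-gonal.
Hits: s ∈ {4, 8} → 2.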